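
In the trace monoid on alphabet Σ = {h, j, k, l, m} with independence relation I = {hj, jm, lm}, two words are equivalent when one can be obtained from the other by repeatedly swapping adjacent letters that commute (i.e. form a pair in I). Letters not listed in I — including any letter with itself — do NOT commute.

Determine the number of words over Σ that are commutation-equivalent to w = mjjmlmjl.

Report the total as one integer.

56

piece 0:m — minimal
piece 1:j — minimal
piece 2:j rests on {1:j}
piece 3:m rests on {0:m}
piece 4:l rests on {2:j}
piece 5:m rests on {3:m}
piece 6:j rests on {4:l}
piece 7:l rests on {6:j}
minimal pieces: {0:m, 1:j}
ways to finish when only these pieces remain (= sum over removing one remaining piece with nothing left below it):
  1 left: {5}→1  {7}→1
  2 left: {3,5}→1  {5,7}→2  {6,7}→1
  3 left: {0,3,5}→1  {3,5,7}→3  {4,6,7}→1  {5,6,7}→3
  4 left: {0,3,5,7}→4  {2,4,6,7}→1  {3,5,6,7}→6  {4,5,6,7}→4
  5 left: {0,3,5,6,7}→10  {1,2,4,6,7}→1  {2,4,5,6,7}→5  {3,4,5,6,7}→10
  6 left: {0,3,4,5,6,7}→20  {1,2,4,5,6,7}→6  {2,3,4,5,6,7}→15
  placing 0:m first → 21 extensions
  placing 1:j first → 35 extensions
total linear extensions = 56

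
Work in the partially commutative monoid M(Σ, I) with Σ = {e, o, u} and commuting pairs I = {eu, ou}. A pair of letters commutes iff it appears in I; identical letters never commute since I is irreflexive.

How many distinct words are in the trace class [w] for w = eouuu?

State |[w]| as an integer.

10

#0=e has no predecessor
#1=o depends on [0:e]
#2=u has no predecessor
#3=u depends on [2:u]
#4=u depends on [3:u]
sources: [0:e, 2:u]
N(rest) = Σ N(rest − s) over sources s of rest; N(one piece) = 1:
  size 1 → [1]=1  [4]=1
  size 2 → [0,1]=1  [1,4]=2  [3,4]=1
  size 3 → [0,1,4]=3  [1,3,4]=3  [2,3,4]=1
  first=0(e) contributes 4
  first=2(u) contributes 6
|[w]| = 10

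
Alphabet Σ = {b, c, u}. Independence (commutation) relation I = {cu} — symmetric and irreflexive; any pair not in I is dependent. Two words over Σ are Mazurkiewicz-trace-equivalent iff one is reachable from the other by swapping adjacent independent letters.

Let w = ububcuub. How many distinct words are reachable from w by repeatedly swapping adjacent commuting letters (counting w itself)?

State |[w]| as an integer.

0(u) covers ∅
1(b) covers 0:u
2(u) covers 1:b
3(b) covers 2:u
4(c) covers 3:b
5(u) covers 3:b
6(u) covers 5:u
7(b) covers 4:c, 6:u
floor of heap: 0:u
completions by unplaced set U, small U first (add the entries for U minus each lowest piece of U):
  |U|=1: {7}:1
  |U|=2: {4,7}:1  {6,7}:1
  |U|=3: {4,6,7}:2  {5,6,7}:1
  |U|=4: {4,5,6,7}:3
  |U|=5: {3,4,5,6,7}:3
  |U|=6: {2,3,4,5,6,7}:3
  start at 0(u): 3

3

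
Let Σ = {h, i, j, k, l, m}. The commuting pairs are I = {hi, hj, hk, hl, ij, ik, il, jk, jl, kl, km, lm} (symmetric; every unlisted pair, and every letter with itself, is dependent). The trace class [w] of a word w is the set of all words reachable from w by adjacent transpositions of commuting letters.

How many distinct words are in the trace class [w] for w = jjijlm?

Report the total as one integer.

0(j) covers ∅
1(j) covers 0:j
2(i) covers ∅
3(j) covers 1:j
4(l) covers ∅
5(m) covers 2:i, 3:j
floor of heap: 0:j, 2:i, 4:l
completions by unplaced set U, small U first (add the entries for U minus each lowest piece of U):
  |U|=1: {4}:1  {5}:1
  |U|=2: {2,5}:1  {3,5}:1  {4,5}:2
  |U|=3: {1,3,5}:1  {2,3,5}:2  {2,4,5}:3  {3,4,5}:3
  |U|=4: {0,1,3,5}:1  {1,2,3,5}:3  {1,3,4,5}:4  {2,3,4,5}:8
  start at 0(j): 15
  start at 2(i): 5
  start at 4(l): 4
sum over floor = 24

24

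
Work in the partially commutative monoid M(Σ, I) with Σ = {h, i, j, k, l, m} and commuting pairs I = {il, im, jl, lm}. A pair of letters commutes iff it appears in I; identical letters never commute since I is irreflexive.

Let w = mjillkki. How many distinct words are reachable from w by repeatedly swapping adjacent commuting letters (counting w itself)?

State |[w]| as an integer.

piece 0:m — minimal
piece 1:j rests on {0:m}
piece 2:i rests on {1:j}
piece 3:l — minimal
piece 4:l rests on {3:l}
piece 5:k rests on {2:i, 4:l}
piece 6:k rests on {5:k}
piece 7:i rests on {6:k}
minimal pieces: {0:m, 3:l}
ways to finish when only these pieces remain (= sum over removing one remaining piece with nothing left below it):
  1 left: {7}→1
  2 left: {6,7}→1
  3 left: {5,6,7}→1
  4 left: {2,5,6,7}→1  {4,5,6,7}→1
  5 left: {1,2,5,6,7}→1  {2,4,5,6,7}→2  {3,4,5,6,7}→1
  6 left: {0,1,2,5,6,7}→1  {1,2,4,5,6,7}→3  {2,3,4,5,6,7}→3
  placing 0:m first → 6 extensions
  placing 3:l first → 4 extensions
total linear extensions = 10

10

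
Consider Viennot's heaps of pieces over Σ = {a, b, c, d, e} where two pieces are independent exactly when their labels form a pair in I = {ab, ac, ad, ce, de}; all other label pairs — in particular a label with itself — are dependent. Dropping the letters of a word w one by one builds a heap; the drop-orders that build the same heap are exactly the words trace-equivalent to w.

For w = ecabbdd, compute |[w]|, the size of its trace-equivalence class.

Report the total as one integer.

0(e) covers ∅
1(c) covers ∅
2(a) covers 0:e
3(b) covers 0:e, 1:c
4(b) covers 3:b
5(d) covers 4:b
6(d) covers 5:d
floor of heap: 0:e, 1:c
completions by unplaced set U, small U first (add the entries for U minus each lowest piece of U):
  |U|=1: {2}:1  {6}:1
  |U|=2: {2,6}:2  {5,6}:1
  |U|=3: {2,5,6}:3  {4,5,6}:1
  |U|=4: {2,4,5,6}:4  {3,4,5,6}:1
  |U|=5: {1,3,4,5,6}:1  {2,3,4,5,6}:5
  start at 0(e): 6
  start at 1(c): 5
sum over floor = 11

11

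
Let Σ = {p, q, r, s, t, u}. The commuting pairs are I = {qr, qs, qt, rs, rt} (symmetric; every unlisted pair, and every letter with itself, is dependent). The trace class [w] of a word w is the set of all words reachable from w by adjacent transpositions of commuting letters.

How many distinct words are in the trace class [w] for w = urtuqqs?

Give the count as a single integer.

6

#0=u has no predecessor
#1=r depends on [0:u]
#2=t depends on [0:u]
#3=u depends on [1:r, 2:t]
#4=q depends on [3:u]
#5=q depends on [4:q]
#6=s depends on [3:u]
sources: [0:u]
N(rest) = Σ N(rest − s) over sources s of rest; N(one piece) = 1:
  size 1 → [5]=1  [6]=1
  size 2 → [4,5]=1  [5,6]=2
  size 3 → [4,5,6]=3
  size 4 → [3,4,5,6]=3
  size 5 → [1,3,4,5,6]=3  [2,3,4,5,6]=3
  first=0(u) contributes 6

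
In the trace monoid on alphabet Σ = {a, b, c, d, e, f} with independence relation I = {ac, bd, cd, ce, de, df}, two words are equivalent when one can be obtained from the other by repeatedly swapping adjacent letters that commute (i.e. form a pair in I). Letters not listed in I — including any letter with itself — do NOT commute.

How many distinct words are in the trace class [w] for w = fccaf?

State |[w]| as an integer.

drop 0:f onto floor
drop 1:c onto {0:f}
drop 2:c onto {1:c}
drop 3:a onto {0:f}
drop 4:f onto {2:c, 3:a}
ground layer = {0:f}
drop-orders for the pieces not yet dropped (sum over which currently-grounded one goes next):
  1 to go: {4} 1
  2 to go: {2,4} 1  {3,4} 1
  3 to go: {1,2,4} 1  {2,3,4} 2
  if 0:f drops first: 3 orders

3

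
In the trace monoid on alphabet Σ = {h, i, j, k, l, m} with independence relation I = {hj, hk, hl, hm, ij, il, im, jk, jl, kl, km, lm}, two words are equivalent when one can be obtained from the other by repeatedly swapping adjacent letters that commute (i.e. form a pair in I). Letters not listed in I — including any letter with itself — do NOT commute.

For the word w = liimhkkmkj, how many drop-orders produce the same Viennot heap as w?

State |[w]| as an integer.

piece 0:l — minimal
piece 1:i — minimal
piece 2:i rests on {1:i}
piece 3:m — minimal
piece 4:h rests on {2:i}
piece 5:k rests on {2:i}
piece 6:k rests on {5:k}
piece 7:m rests on {3:m}
piece 8:k rests on {6:k}
piece 9:j rests on {7:m}
minimal pieces: {0:l, 1:i, 3:m}
ways to finish when only these pieces remain (= sum over removing one remaining piece with nothing left below it):
  1 left: {0}→1  {4}→1  {8}→1  {9}→1
  2 left: {0,4}→2  {0,8}→2  {0,9}→2  {4,8}→2  {4,9}→2  {6,8}→1  {7,9}→1  {8,9}→2
  3 left: {0,4,8}→6  {0,4,9}→6  {0,6,8}→3  {0,7,9}→3  {0,8,9}→6  {3,7,9}→1  {4,6,8}→3  {4,7,9}→3  {4,8,9}→6  {5,6,8}→1  {6,8,9}→3  {7,8,9}→3
  4 left: {0,3,7,9}→4  {0,4,6,8}→12  {0,4,7,9}→12  {0,4,8,9}→24  {0,5,6,8}→4  {0,6,8,9}→12  {0,7,8,9}→12  {3,4,7,9}→4  {3,7,8,9}→4  {4,5,6,8}→4  {4,6,8,9}→12  {4,7,8,9}→12  {5,6,8,9}→4  {6,7,8,9}→6
  5 left: {0,3,4,7,9}→20  {0,3,7,8,9}→20  {0,4,5,6,8}→20  {0,4,6,8,9}→60  {0,4,7,8,9}→60  {0,5,6,8,9}→20  {0,6,7,8,9}→30  {2,4,5,6,8}→4  {3,4,7,8,9}→20  {3,6,7,8,9}→10  {4,5,6,8,9}→20  {4,6,7,8,9}→30  {5,6,7,8,9}→10
  6 left: {0,2,4,5,6,8}→24  {0,3,4,7,8,9}→120  {0,3,6,7,8,9}→60  {0,4,5,6,8,9}→120  {0,4,6,7,8,9}→180  {0,5,6,7,8,9}→60  {1,2,4,5,6,8}→4  {2,4,5,6,8,9}→24  {3,4,6,7,8,9}→60  {3,5,6,7,8,9}→20  {4,5,6,7,8,9}→60
  7 left: {0,1,2,4,5,6,8}→28  {0,2,4,5,6,8,9}→168  {0,3,4,6,7,8,9}→420  {0,3,5,6,7,8,9}→140  {0,4,5,6,7,8,9}→420  {1,2,4,5,6,8,9}→28  {2,4,5,6,7,8,9}→84  {3,4,5,6,7,8,9}→140
  8 left: {0,1,2,4,5,6,8,9}→224  {0,2,4,5,6,7,8,9}→672  {0,3,4,5,6,7,8,9}→1120  {1,2,4,5,6,7,8,9}→112  {2,3,4,5,6,7,8,9}→224
  placing 0:l first → 336 extensions
  placing 1:i first → 2016 extensions
  placing 3:m first → 1008 extensions
total linear extensions = 3360

3360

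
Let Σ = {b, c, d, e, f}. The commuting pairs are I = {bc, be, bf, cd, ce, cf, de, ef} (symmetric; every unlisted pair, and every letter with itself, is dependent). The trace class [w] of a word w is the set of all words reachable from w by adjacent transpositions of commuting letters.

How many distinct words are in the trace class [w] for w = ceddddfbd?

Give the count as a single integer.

144

#0=c has no predecessor
#1=e has no predecessor
#2=d has no predecessor
#3=d depends on [2:d]
#4=d depends on [3:d]
#5=d depends on [4:d]
#6=f depends on [5:d]
#7=b depends on [5:d]
#8=d depends on [6:f, 7:b]
sources: [0:c, 1:e, 2:d]
N(rest) = Σ N(rest − s) over sources s of rest; N(one piece) = 1:
  size 1 → [0]=1  [1]=1  [8]=1
  size 2 → [0,1]=2  [0,8]=2  [1,8]=2  [6,8]=1  [7,8]=1
  size 3 → [0,1,8]=6  [0,6,8]=3  [0,7,8]=3  [1,6,8]=3  [1,7,8]=3  [6,7,8]=2
  size 4 → [0,1,6,8]=12  [0,1,7,8]=12  [0,6,7,8]=8  [1,6,7,8]=8  [5,6,7,8]=2
  size 5 → [0,1,6,7,8]=40  [0,5,6,7,8]=10  [1,5,6,7,8]=10  [4,5,6,7,8]=2
  size 6 → [0,1,5,6,7,8]=60  [0,4,5,6,7,8]=12  [1,4,5,6,7,8]=12  [3,4,5,6,7,8]=2
  size 7 → [0,1,4,5,6,7,8]=84  [0,3,4,5,6,7,8]=14  [1,3,4,5,6,7,8]=14  [2,3,4,5,6,7,8]=2
  first=0(c) contributes 16
  first=1(e) contributes 16
  first=2(d) contributes 112
|[w]| = 144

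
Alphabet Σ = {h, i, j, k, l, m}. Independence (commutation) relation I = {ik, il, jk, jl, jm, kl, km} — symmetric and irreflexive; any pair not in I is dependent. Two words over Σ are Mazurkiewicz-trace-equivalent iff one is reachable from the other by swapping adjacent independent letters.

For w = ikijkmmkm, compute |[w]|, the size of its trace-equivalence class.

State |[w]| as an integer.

336

#0=i has no predecessor
#1=k has no predecessor
#2=i depends on [0:i]
#3=j depends on [2:i]
#4=k depends on [1:k]
#5=m depends on [2:i]
#6=m depends on [5:m]
#7=k depends on [4:k]
#8=m depends on [6:m]
sources: [0:i, 1:k]
N(rest) = Σ N(rest − s) over sources s of rest; N(one piece) = 1:
  size 1 → [3]=1  [7]=1  [8]=1
  size 2 → [3,7]=2  [3,8]=2  [4,7]=1  [6,8]=1  [7,8]=2
  size 3 → [1,4,7]=1  [3,4,7]=3  [3,6,8]=3  [3,7,8]=6  [4,7,8]=3  [5,6,8]=1  [6,7,8]=3
  size 4 → [1,3,4,7]=4  [1,4,7,8]=4  [3,4,7,8]=12  [3,5,6,8]=4  [3,6,7,8]=12  [4,6,7,8]=6  [5,6,7,8]=4
  size 5 → [1,3,4,7,8]=20  [1,4,6,7,8]=10  [2,3,5,6,8]=4  [3,4,6,7,8]=30  [3,5,6,7,8]=20  [4,5,6,7,8]=10
  size 6 → [0,2,3,5,6,8]=4  [1,3,4,6,7,8]=60  [1,4,5,6,7,8]=20  [2,3,5,6,7,8]=24  [3,4,5,6,7,8]=60
  size 7 → [0,2,3,5,6,7,8]=28  [1,3,4,5,6,7,8]=140  [2,3,4,5,6,7,8]=84
  first=0(i) contributes 224
  first=1(k) contributes 112
|[w]| = 336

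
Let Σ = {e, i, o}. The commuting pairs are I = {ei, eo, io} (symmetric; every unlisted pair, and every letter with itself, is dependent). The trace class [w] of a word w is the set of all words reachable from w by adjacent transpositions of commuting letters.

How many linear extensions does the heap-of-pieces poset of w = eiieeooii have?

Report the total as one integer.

piece 0:e — minimal
piece 1:i — minimal
piece 2:i rests on {1:i}
piece 3:e rests on {0:e}
piece 4:e rests on {3:e}
piece 5:o — minimal
piece 6:o rests on {5:o}
piece 7:i rests on {2:i}
piece 8:i rests on {7:i}
minimal pieces: {0:e, 1:i, 5:o}
ways to finish when only these pieces remain (= sum over removing one remaining piece with nothing left below it):
  1 left: {4}→1  {6}→1  {8}→1
  2 left: {3,4}→1  {4,6}→2  {4,8}→2  {5,6}→1  {6,8}→2  {7,8}→1
  3 left: {0,3,4}→1  {2,7,8}→1  {3,4,6}→3  {3,4,8}→3  {4,5,6}→3  {4,6,8}→6  {4,7,8}→3  {5,6,8}→3  {6,7,8}→3
  4 left: {0,3,4,6}→4  {0,3,4,8}→4  {1,2,7,8}→1  {2,4,7,8}→4  {2,6,7,8}→4  {3,4,5,6}→6  {3,4,6,8}→12  {3,4,7,8}→6  {4,5,6,8}→12  {4,6,7,8}→12  {5,6,7,8}→6
  5 left: {0,3,4,5,6}→10  {0,3,4,6,8}→20  {0,3,4,7,8}→10  {1,2,4,7,8}→5  {1,2,6,7,8}→5  {2,3,4,7,8}→10  {2,4,6,7,8}→20  {2,5,6,7,8}→10  {3,4,5,6,8}→30  {3,4,6,7,8}→30  {4,5,6,7,8}→30
  6 left: {0,2,3,4,7,8}→20  {0,3,4,5,6,8}→60  {0,3,4,6,7,8}→60  {1,2,3,4,7,8}→15  {1,2,4,6,7,8}→30  {1,2,5,6,7,8}→15  {2,3,4,6,7,8}→60  {2,4,5,6,7,8}→60  {3,4,5,6,7,8}→90
  7 left: {0,1,2,3,4,7,8}→35  {0,2,3,4,6,7,8}→140  {0,3,4,5,6,7,8}→210  {1,2,3,4,6,7,8}→105  {1,2,4,5,6,7,8}→105  {2,3,4,5,6,7,8}→210
  placing 0:e first → 420 extensions
  placing 1:i first → 560 extensions
  placing 5:o first → 280 extensions
total linear extensions = 1260

1260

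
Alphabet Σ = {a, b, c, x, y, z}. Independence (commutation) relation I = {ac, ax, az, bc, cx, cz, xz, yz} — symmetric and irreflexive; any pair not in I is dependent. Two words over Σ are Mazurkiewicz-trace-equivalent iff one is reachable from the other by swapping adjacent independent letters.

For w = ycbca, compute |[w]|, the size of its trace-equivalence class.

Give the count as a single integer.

drop 0:y onto floor
drop 1:c onto {0:y}
drop 2:b onto {0:y}
drop 3:c onto {1:c}
drop 4:a onto {2:b}
ground layer = {0:y}
drop-orders for the pieces not yet dropped (sum over which currently-grounded one goes next):
  1 to go: {3} 1  {4} 1
  2 to go: {1,3} 1  {2,4} 1  {3,4} 2
  3 to go: {1,3,4} 3  {2,3,4} 3
  if 0:y drops first: 6 orders

6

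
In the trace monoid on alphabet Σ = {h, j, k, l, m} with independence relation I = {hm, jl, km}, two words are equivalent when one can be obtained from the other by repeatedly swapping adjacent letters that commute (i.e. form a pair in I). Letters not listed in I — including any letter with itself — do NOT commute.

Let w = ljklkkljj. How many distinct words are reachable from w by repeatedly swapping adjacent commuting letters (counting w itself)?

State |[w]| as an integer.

6

0(l) covers ∅
1(j) covers ∅
2(k) covers 0:l, 1:j
3(l) covers 2:k
4(k) covers 3:l
5(k) covers 4:k
6(l) covers 5:k
7(j) covers 5:k
8(j) covers 7:j
floor of heap: 0:l, 1:j
completions by unplaced set U, small U first (add the entries for U minus each lowest piece of U):
  |U|=1: {6}:1  {8}:1
  |U|=2: {6,8}:2  {7,8}:1
  |U|=3: {6,7,8}:3
  |U|=4: {5,6,7,8}:3
  |U|=5: {4,5,6,7,8}:3
  |U|=6: {3,4,5,6,7,8}:3
  |U|=7: {2,3,4,5,6,7,8}:3
  start at 0(l): 3
  start at 1(j): 3
sum over floor = 6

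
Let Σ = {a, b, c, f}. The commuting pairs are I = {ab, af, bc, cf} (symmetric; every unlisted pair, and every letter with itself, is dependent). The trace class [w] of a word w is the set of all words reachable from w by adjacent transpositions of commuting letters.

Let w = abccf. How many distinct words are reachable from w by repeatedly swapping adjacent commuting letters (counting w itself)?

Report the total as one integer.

10

0(a) covers ∅
1(b) covers ∅
2(c) covers 0:a
3(c) covers 2:c
4(f) covers 1:b
floor of heap: 0:a, 1:b
completions by unplaced set U, small U first (add the entries for U minus each lowest piece of U):
  |U|=1: {3}:1  {4}:1
  |U|=2: {1,4}:1  {2,3}:1  {3,4}:2
  |U|=3: {0,2,3}:1  {1,3,4}:3  {2,3,4}:3
  start at 0(a): 6
  start at 1(b): 4
sum over floor = 10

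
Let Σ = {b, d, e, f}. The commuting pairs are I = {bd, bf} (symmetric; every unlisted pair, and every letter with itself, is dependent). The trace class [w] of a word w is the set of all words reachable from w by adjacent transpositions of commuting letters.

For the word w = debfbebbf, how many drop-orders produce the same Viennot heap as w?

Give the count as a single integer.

0(d) covers ∅
1(e) covers 0:d
2(b) covers 1:e
3(f) covers 1:e
4(b) covers 2:b
5(e) covers 3:f, 4:b
6(b) covers 5:e
7(b) covers 6:b
8(f) covers 5:e
floor of heap: 0:d
completions by unplaced set U, small U first (add the entries for U minus each lowest piece of U):
  |U|=1: {7}:1  {8}:1
  |U|=2: {6,7}:1  {7,8}:2
  |U|=3: {6,7,8}:3
  |U|=4: {5,6,7,8}:3
  |U|=5: {3,5,6,7,8}:3  {4,5,6,7,8}:3
  |U|=6: {2,4,5,6,7,8}:3  {3,4,5,6,7,8}:6
  |U|=7: {2,3,4,5,6,7,8}:9
  start at 0(d): 9

9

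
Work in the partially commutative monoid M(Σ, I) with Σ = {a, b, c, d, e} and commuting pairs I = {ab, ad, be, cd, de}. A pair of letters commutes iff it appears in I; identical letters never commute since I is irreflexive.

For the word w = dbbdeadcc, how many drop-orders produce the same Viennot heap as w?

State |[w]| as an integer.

81

piece 0:d — minimal
piece 1:b rests on {0:d}
piece 2:b rests on {1:b}
piece 3:d rests on {2:b}
piece 4:e — minimal
piece 5:a rests on {4:e}
piece 6:d rests on {3:d}
piece 7:c rests on {2:b, 5:a}
piece 8:c rests on {7:c}
minimal pieces: {0:d, 4:e}
ways to finish when only these pieces remain (= sum over removing one remaining piece with nothing left below it):
  1 left: {6}→1  {8}→1
  2 left: {3,6}→1  {6,8}→2  {7,8}→1
  3 left: {3,6,8}→3  {5,7,8}→1  {6,7,8}→3
  4 left: {3,6,7,8}→6  {4,5,7,8}→1  {5,6,7,8}→4
  5 left: {2,3,6,7,8}→6  {3,5,6,7,8}→10  {4,5,6,7,8}→5
  6 left: {1,2,3,6,7,8}→6  {2,3,5,6,7,8}→16  {3,4,5,6,7,8}→15
  7 left: {0,1,2,3,6,7,8}→6  {1,2,3,5,6,7,8}→22  {2,3,4,5,6,7,8}→31
  placing 0:d first → 53 extensions
  placing 4:e first → 28 extensions
total linear extensions = 81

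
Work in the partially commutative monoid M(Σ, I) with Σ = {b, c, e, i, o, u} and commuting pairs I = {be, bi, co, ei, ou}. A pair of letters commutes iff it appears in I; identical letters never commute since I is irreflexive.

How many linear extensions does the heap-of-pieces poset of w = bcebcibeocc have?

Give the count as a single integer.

piece 0:b — minimal
piece 1:c rests on {0:b}
piece 2:e rests on {1:c}
piece 3:b rests on {1:c}
piece 4:c rests on {2:e, 3:b}
piece 5:i rests on {4:c}
piece 6:b rests on {4:c}
piece 7:e rests on {4:c}
piece 8:o rests on {5:i, 6:b, 7:e}
piece 9:c rests on {5:i, 6:b, 7:e}
piece 10:c rests on {9:c}
minimal pieces: {0:b}
ways to finish when only these pieces remain (= sum over removing one remaining piece with nothing left below it):
  1 left: {8}→1  {10}→1
  2 left: {8,10}→2  {9,10}→1
  3 left: {8,9,10}→3
  4 left: {5,8,9,10}→3  {6,8,9,10}→3  {7,8,9,10}→3
  5 left: {5,6,8,9,10}→6  {5,7,8,9,10}→6  {6,7,8,9,10}→6
  6 left: {5,6,7,8,9,10}→18
  7 left: {4,5,6,7,8,9,10}→18
  8 left: {2,4,5,6,7,8,9,10}→18  {3,4,5,6,7,8,9,10}→18
  9 left: {2,3,4,5,6,7,8,9,10}→36
  placing 0:b first → 36 extensions

36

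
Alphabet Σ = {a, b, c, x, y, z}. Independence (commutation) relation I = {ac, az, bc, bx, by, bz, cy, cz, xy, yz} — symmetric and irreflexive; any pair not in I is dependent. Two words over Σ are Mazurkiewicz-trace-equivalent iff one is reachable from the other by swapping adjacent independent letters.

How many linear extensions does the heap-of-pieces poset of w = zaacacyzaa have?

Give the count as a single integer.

1260

#0=z has no predecessor
#1=a has no predecessor
#2=a depends on [1:a]
#3=c has no predecessor
#4=a depends on [2:a]
#5=c depends on [3:c]
#6=y depends on [4:a]
#7=z depends on [0:z]
#8=a depends on [6:y]
#9=a depends on [8:a]
sources: [0:z, 1:a, 3:c]
N(rest) = Σ N(rest − s) over sources s of rest; N(one piece) = 1:
  size 1 → [5]=1  [7]=1  [9]=1
  size 2 → [0,7]=1  [3,5]=1  [5,7]=2  [5,9]=2  [7,9]=2  [8,9]=1
  size 3 → [0,5,7]=3  [0,7,9]=3  [3,5,7]=3  [3,5,9]=3  [5,7,9]=6  [5,8,9]=3  [6,8,9]=1  [7,8,9]=3
  size 4 → [0,3,5,7]=6  [0,5,7,9]=12  [0,7,8,9]=6  [3,5,7,9]=12  [3,5,8,9]=6  [4,6,8,9]=1  [5,6,8,9]=4  [5,7,8,9]=12  [6,7,8,9]=4
  size 5 → [0,3,5,7,9]=30  [0,5,7,8,9]=30  [0,6,7,8,9]=10  [2,4,6,8,9]=1  [3,5,6,8,9]=10  [3,5,7,8,9]=30  [4,5,6,8,9]=5  [4,6,7,8,9]=5  [5,6,7,8,9]=20
  size 6 → [0,3,5,7,8,9]=90  [0,4,6,7,8,9]=15  [0,5,6,7,8,9]=60  [1,2,4,6,8,9]=1  [2,4,5,6,8,9]=6  [2,4,6,7,8,9]=6  [3,4,5,6,8,9]=15  [3,5,6,7,8,9]=60  [4,5,6,7,8,9]=30
  size 7 → [0,2,4,6,7,8,9]=21  [0,3,5,6,7,8,9]=210  [0,4,5,6,7,8,9]=105  [1,2,4,5,6,8,9]=7  [1,2,4,6,7,8,9]=7  [2,3,4,5,6,8,9]=21  [2,4,5,6,7,8,9]=42  [3,4,5,6,7,8,9]=105
  size 8 → [0,1,2,4,6,7,8,9]=28  [0,2,4,5,6,7,8,9]=168  [0,3,4,5,6,7,8,9]=420  [1,2,3,4,5,6,8,9]=28  [1,2,4,5,6,7,8,9]=56  [2,3,4,5,6,7,8,9]=168
  first=0(z) contributes 252
  first=1(a) contributes 756
  first=3(c) contributes 252
|[w]| = 1260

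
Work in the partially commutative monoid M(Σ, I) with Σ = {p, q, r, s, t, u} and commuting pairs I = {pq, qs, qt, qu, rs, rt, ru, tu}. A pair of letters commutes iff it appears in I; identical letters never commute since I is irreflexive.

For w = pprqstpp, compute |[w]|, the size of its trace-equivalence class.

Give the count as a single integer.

12

0(p) covers ∅
1(p) covers 0:p
2(r) covers 1:p
3(q) covers 2:r
4(s) covers 1:p
5(t) covers 4:s
6(p) covers 2:r, 5:t
7(p) covers 6:p
floor of heap: 0:p
completions by unplaced set U, small U first (add the entries for U minus each lowest piece of U):
  |U|=1: {3}:1  {7}:1
  |U|=2: {3,7}:2  {6,7}:1
  |U|=3: {3,6,7}:3  {5,6,7}:1
  |U|=4: {2,3,6,7}:3  {3,5,6,7}:4  {4,5,6,7}:1
  |U|=5: {2,3,5,6,7}:7  {3,4,5,6,7}:5
  |U|=6: {2,3,4,5,6,7}:12
  start at 0(p): 12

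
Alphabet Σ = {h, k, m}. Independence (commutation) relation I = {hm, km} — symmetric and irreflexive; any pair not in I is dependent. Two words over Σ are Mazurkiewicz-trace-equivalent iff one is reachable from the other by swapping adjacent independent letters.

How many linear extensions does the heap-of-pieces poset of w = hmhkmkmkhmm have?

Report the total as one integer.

462

#0=h has no predecessor
#1=m has no predecessor
#2=h depends on [0:h]
#3=k depends on [2:h]
#4=m depends on [1:m]
#5=k depends on [3:k]
#6=m depends on [4:m]
#7=k depends on [5:k]
#8=h depends on [7:k]
#9=m depends on [6:m]
#10=m depends on [9:m]
sources: [0:h, 1:m]
N(rest) = Σ N(rest − s) over sources s of rest; N(one piece) = 1:
  size 1 → [8]=1  [10]=1
  size 2 → [7,8]=1  [8,10]=2  [9,10]=1
  size 3 → [5,7,8]=1  [6,9,10]=1  [7,8,10]=3  [8,9,10]=3
  size 4 → [3,5,7,8]=1  [4,6,9,10]=1  [5,7,8,10]=4  [6,8,9,10]=4  [7,8,9,10]=6
  size 5 → [1,4,6,9,10]=1  [2,3,5,7,8]=1  [3,5,7,8,10]=5  [4,6,8,9,10]=5  [5,7,8,9,10]=10  [6,7,8,9,10]=10
  size 6 → [0,2,3,5,7,8]=1  [1,4,6,8,9,10]=6  [2,3,5,7,8,10]=6  [3,5,7,8,9,10]=15  [4,6,7,8,9,10]=15  [5,6,7,8,9,10]=20
  size 7 → [0,2,3,5,7,8,10]=7  [1,4,6,7,8,9,10]=21  [2,3,5,7,8,9,10]=21  [3,5,6,7,8,9,10]=35  [4,5,6,7,8,9,10]=35
  size 8 → [0,2,3,5,7,8,9,10]=28  [1,4,5,6,7,8,9,10]=56  [2,3,5,6,7,8,9,10]=56  [3,4,5,6,7,8,9,10]=70
  size 9 → [0,2,3,5,6,7,8,9,10]=84  [1,3,4,5,6,7,8,9,10]=126  [2,3,4,5,6,7,8,9,10]=126
  first=0(h) contributes 252
  first=1(m) contributes 210
|[w]| = 462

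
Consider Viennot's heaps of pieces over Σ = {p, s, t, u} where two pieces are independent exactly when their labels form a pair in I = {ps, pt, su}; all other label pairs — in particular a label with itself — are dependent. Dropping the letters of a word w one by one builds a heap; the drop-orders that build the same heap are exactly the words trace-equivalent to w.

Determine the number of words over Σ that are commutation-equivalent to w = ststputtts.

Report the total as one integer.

5

0(s) covers ∅
1(t) covers 0:s
2(s) covers 1:t
3(t) covers 2:s
4(p) covers ∅
5(u) covers 3:t, 4:p
6(t) covers 5:u
7(t) covers 6:t
8(t) covers 7:t
9(s) covers 8:t
floor of heap: 0:s, 4:p
completions by unplaced set U, small U first (add the entries for U minus each lowest piece of U):
  |U|=1: {9}:1
  |U|=2: {8,9}:1
  |U|=3: {7,8,9}:1
  |U|=4: {6,7,8,9}:1
  |U|=5: {5,6,7,8,9}:1
  |U|=6: {3,5,6,7,8,9}:1  {4,5,6,7,8,9}:1
  |U|=7: {2,3,5,6,7,8,9}:1  {3,4,5,6,7,8,9}:2
  |U|=8: {1,2,3,5,6,7,8,9}:1  {2,3,4,5,6,7,8,9}:3
  start at 0(s): 4
  start at 4(p): 1
sum over floor = 5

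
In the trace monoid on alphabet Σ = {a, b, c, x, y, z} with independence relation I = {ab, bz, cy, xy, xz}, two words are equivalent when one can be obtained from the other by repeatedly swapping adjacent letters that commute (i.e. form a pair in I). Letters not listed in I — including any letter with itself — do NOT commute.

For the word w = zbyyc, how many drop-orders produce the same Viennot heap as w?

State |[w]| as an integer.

6

drop 0:z onto floor
drop 1:b onto floor
drop 2:y onto {0:z, 1:b}
drop 3:y onto {2:y}
drop 4:c onto {0:z, 1:b}
ground layer = {0:z, 1:b}
drop-orders for the pieces not yet dropped (sum over which currently-grounded one goes next):
  1 to go: {3} 1  {4} 1
  2 to go: {2,3} 1  {3,4} 2
  3 to go: {2,3,4} 3
  if 0:z drops first: 3 orders
  if 1:b drops first: 3 orders
heap linearizations: 6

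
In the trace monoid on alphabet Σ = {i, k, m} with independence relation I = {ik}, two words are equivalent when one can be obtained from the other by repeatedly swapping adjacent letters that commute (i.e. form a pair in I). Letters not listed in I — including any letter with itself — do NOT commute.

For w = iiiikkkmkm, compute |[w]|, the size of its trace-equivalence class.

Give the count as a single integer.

35

#0=i has no predecessor
#1=i depends on [0:i]
#2=i depends on [1:i]
#3=i depends on [2:i]
#4=k has no predecessor
#5=k depends on [4:k]
#6=k depends on [5:k]
#7=m depends on [3:i, 6:k]
#8=k depends on [7:m]
#9=m depends on [8:k]
sources: [0:i, 4:k]
N(rest) = Σ N(rest − s) over sources s of rest; N(one piece) = 1:
  size 1 → [9]=1
  size 2 → [8,9]=1
  size 3 → [7,8,9]=1
  size 4 → [3,7,8,9]=1  [6,7,8,9]=1
  size 5 → [2,3,7,8,9]=1  [3,6,7,8,9]=2  [5,6,7,8,9]=1
  size 6 → [1,2,3,7,8,9]=1  [2,3,6,7,8,9]=3  [3,5,6,7,8,9]=3  [4,5,6,7,8,9]=1
  size 7 → [0,1,2,3,7,8,9]=1  [1,2,3,6,7,8,9]=4  [2,3,5,6,7,8,9]=6  [3,4,5,6,7,8,9]=4
  size 8 → [0,1,2,3,6,7,8,9]=5  [1,2,3,5,6,7,8,9]=10  [2,3,4,5,6,7,8,9]=10
  first=0(i) contributes 20
  first=4(k) contributes 15
|[w]| = 35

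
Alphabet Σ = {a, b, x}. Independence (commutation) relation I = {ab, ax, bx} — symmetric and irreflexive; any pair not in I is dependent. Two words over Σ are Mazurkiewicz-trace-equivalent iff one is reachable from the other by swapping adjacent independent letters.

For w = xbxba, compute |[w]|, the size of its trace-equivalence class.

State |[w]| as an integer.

piece 0:x — minimal
piece 1:b — minimal
piece 2:x rests on {0:x}
piece 3:b rests on {1:b}
piece 4:a — minimal
minimal pieces: {0:x, 1:b, 4:a}
ways to finish when only these pieces remain (= sum over removing one remaining piece with nothing left below it):
  1 left: {2}→1  {3}→1  {4}→1
  2 left: {0,2}→1  {1,3}→1  {2,3}→2  {2,4}→2  {3,4}→2
  3 left: {0,2,3}→3  {0,2,4}→3  {1,2,3}→3  {1,3,4}→3  {2,3,4}→6
  placing 0:x first → 12 extensions
  placing 1:b first → 12 extensions
  placing 4:a first → 6 extensions
total linear extensions = 30

30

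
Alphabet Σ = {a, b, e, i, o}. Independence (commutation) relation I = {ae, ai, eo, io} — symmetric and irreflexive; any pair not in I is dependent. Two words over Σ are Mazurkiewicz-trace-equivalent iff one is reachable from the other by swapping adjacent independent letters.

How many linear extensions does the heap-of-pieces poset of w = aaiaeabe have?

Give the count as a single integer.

#0=a has no predecessor
#1=a depends on [0:a]
#2=i has no predecessor
#3=a depends on [1:a]
#4=e depends on [2:i]
#5=a depends on [3:a]
#6=b depends on [4:e, 5:a]
#7=e depends on [6:b]
sources: [0:a, 2:i]
N(rest) = Σ N(rest − s) over sources s of rest; N(one piece) = 1:
  size 1 → [7]=1
  size 2 → [6,7]=1
  size 3 → [4,6,7]=1  [5,6,7]=1
  size 4 → [2,4,6,7]=1  [3,5,6,7]=1  [4,5,6,7]=2
  size 5 → [1,3,5,6,7]=1  [2,4,5,6,7]=3  [3,4,5,6,7]=3
  size 6 → [0,1,3,5,6,7]=1  [1,3,4,5,6,7]=4  [2,3,4,5,6,7]=6
  first=0(a) contributes 10
  first=2(i) contributes 5
|[w]| = 15

15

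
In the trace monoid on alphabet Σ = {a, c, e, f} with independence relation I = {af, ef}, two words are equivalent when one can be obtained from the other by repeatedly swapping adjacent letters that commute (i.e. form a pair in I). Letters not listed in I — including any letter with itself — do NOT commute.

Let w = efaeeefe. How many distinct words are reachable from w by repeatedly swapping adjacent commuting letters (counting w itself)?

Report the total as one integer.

drop 0:e onto floor
drop 1:f onto floor
drop 2:a onto {0:e}
drop 3:e onto {2:a}
drop 4:e onto {3:e}
drop 5:e onto {4:e}
drop 6:f onto {1:f}
drop 7:e onto {5:e}
ground layer = {0:e, 1:f}
drop-orders for the pieces not yet dropped (sum over which currently-grounded one goes next):
  1 to go: {6} 1  {7} 1
  2 to go: {1,6} 1  {5,7} 1  {6,7} 2
  3 to go: {1,6,7} 3  {4,5,7} 1  {5,6,7} 3
  4 to go: {1,5,6,7} 6  {3,4,5,7} 1  {4,5,6,7} 4
  5 to go: {1,4,5,6,7} 10  {2,3,4,5,7} 1  {3,4,5,6,7} 5
  6 to go: {0,2,3,4,5,7} 1  {1,3,4,5,6,7} 15  {2,3,4,5,6,7} 6
  if 0:e drops first: 21 orders
  if 1:f drops first: 7 orders
heap linearizations: 28

28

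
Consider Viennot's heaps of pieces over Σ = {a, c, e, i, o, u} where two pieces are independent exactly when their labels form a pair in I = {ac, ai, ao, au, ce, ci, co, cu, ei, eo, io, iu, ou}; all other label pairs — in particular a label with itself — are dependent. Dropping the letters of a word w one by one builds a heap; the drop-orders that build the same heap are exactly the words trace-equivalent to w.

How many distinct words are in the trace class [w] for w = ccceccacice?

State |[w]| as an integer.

1320

piece 0:c — minimal
piece 1:c rests on {0:c}
piece 2:c rests on {1:c}
piece 3:e — minimal
piece 4:c rests on {2:c}
piece 5:c rests on {4:c}
piece 6:a rests on {3:e}
piece 7:c rests on {5:c}
piece 8:i — minimal
piece 9:c rests on {7:c}
piece 10:e rests on {6:a}
minimal pieces: {0:c, 3:e, 8:i}
ways to finish when only these pieces remain (= sum over removing one remaining piece with nothing left below it):
  1 left: {8}→1  {9}→1  {10}→1
  2 left: {6,10}→1  {7,9}→1  {8,9}→2  {8,10}→2  {9,10}→2
  3 left: {3,6,10}→1  {5,7,9}→1  {6,8,10}→3  {6,9,10}→3  {7,8,9}→3  {7,9,10}→3  {8,9,10}→6
  4 left: {3,6,8,10}→4  {3,6,9,10}→4  {4,5,7,9}→1  {5,7,8,9}→4  {5,7,9,10}→4  {6,7,9,10}→6  {6,8,9,10}→12  {7,8,9,10}→12
  5 left: {2,4,5,7,9}→1  {3,6,7,9,10}→10  {3,6,8,9,10}→20  {4,5,7,8,9}→5  {4,5,7,9,10}→5  {5,6,7,9,10}→10  {5,7,8,9,10}→20  {6,7,8,9,10}→30
  6 left: {1,2,4,5,7,9}→1  {2,4,5,7,8,9}→6  {2,4,5,7,9,10}→6  {3,5,6,7,9,10}→20  {3,6,7,8,9,10}→60  {4,5,6,7,9,10}→15  {4,5,7,8,9,10}→30  {5,6,7,8,9,10}→60
  7 left: {0,1,2,4,5,7,9}→1  {1,2,4,5,7,8,9}→7  {1,2,4,5,7,9,10}→7  {2,4,5,6,7,9,10}→21  {2,4,5,7,8,9,10}→42  {3,4,5,6,7,9,10}→35  {3,5,6,7,8,9,10}→140  {4,5,6,7,8,9,10}→105
  8 left: {0,1,2,4,5,7,8,9}→8  {0,1,2,4,5,7,9,10}→8  {1,2,4,5,6,7,9,10}→28  {1,2,4,5,7,8,9,10}→56  {2,3,4,5,6,7,9,10}→56  {2,4,5,6,7,8,9,10}→168  {3,4,5,6,7,8,9,10}→280
  9 left: {0,1,2,4,5,6,7,9,10}→36  {0,1,2,4,5,7,8,9,10}→72  {1,2,3,4,5,6,7,9,10}→84  {1,2,4,5,6,7,8,9,10}→252  {2,3,4,5,6,7,8,9,10}→504
  placing 0:c first → 840 extensions
  placing 3:e first → 360 extensions
  placing 8:i first → 120 extensions
total linear extensions = 1320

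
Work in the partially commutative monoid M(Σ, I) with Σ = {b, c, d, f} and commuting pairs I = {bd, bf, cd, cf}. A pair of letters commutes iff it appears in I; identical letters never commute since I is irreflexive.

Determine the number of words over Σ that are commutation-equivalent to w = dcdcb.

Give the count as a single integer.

#0=d has no predecessor
#1=c has no predecessor
#2=d depends on [0:d]
#3=c depends on [1:c]
#4=b depends on [3:c]
sources: [0:d, 1:c]
N(rest) = Σ N(rest − s) over sources s of rest; N(one piece) = 1:
  size 1 → [2]=1  [4]=1
  size 2 → [0,2]=1  [2,4]=2  [3,4]=1
  size 3 → [0,2,4]=3  [1,3,4]=1  [2,3,4]=3
  first=0(d) contributes 4
  first=1(c) contributes 6
|[w]| = 10

10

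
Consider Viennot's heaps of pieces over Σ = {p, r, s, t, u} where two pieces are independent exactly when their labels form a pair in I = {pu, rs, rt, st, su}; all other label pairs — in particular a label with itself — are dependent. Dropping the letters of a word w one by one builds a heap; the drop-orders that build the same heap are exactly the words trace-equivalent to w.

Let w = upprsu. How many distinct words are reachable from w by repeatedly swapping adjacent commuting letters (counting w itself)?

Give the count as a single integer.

0(u) covers ∅
1(p) covers ∅
2(p) covers 1:p
3(r) covers 0:u, 2:p
4(s) covers 2:p
5(u) covers 3:r
floor of heap: 0:u, 1:p
completions by unplaced set U, small U first (add the entries for U minus each lowest piece of U):
  |U|=1: {4}:1  {5}:1
  |U|=2: {3,5}:1  {4,5}:2
  |U|=3: {0,3,5}:1  {3,4,5}:3
  |U|=4: {0,3,4,5}:4  {2,3,4,5}:3
  start at 0(u): 3
  start at 1(p): 7
sum over floor = 10

10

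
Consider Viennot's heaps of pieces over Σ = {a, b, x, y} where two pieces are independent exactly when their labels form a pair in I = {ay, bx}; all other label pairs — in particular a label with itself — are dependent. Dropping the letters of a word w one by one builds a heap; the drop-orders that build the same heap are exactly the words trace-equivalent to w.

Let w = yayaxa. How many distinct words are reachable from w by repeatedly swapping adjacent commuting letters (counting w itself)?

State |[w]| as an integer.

6

0(y) covers ∅
1(a) covers ∅
2(y) covers 0:y
3(a) covers 1:a
4(x) covers 2:y, 3:a
5(a) covers 4:x
floor of heap: 0:y, 1:a
completions by unplaced set U, small U first (add the entries for U minus each lowest piece of U):
  |U|=1: {5}:1
  |U|=2: {4,5}:1
  |U|=3: {2,4,5}:1  {3,4,5}:1
  |U|=4: {0,2,4,5}:1  {1,3,4,5}:1  {2,3,4,5}:2
  start at 0(y): 3
  start at 1(a): 3
sum over floor = 6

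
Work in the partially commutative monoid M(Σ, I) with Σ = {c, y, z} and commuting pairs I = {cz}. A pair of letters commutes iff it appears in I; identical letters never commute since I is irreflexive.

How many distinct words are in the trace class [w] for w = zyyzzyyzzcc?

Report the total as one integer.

6

piece 0:z — minimal
piece 1:y rests on {0:z}
piece 2:y rests on {1:y}
piece 3:z rests on {2:y}
piece 4:z rests on {3:z}
piece 5:y rests on {4:z}
piece 6:y rests on {5:y}
piece 7:z rests on {6:y}
piece 8:z rests on {7:z}
piece 9:c rests on {6:y}
piece 10:c rests on {9:c}
minimal pieces: {0:z}
ways to finish when only these pieces remain (= sum over removing one remaining piece with nothing left below it):
  1 left: {8}→1  {10}→1
  2 left: {7,8}→1  {8,10}→2  {9,10}→1
  3 left: {7,8,10}→3  {8,9,10}→3
  4 left: {7,8,9,10}→6
  5 left: {6,7,8,9,10}→6
  6 left: {5,6,7,8,9,10}→6
  7 left: {4,5,6,7,8,9,10}→6
  8 left: {3,4,5,6,7,8,9,10}→6
  9 left: {2,3,4,5,6,7,8,9,10}→6
  placing 0:z first → 6 extensions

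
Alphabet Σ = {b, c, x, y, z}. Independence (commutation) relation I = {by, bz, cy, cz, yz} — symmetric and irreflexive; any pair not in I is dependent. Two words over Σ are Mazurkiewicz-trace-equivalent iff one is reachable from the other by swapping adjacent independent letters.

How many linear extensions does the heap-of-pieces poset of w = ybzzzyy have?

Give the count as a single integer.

140

piece 0:y — minimal
piece 1:b — minimal
piece 2:z — minimal
piece 3:z rests on {2:z}
piece 4:z rests on {3:z}
piece 5:y rests on {0:y}
piece 6:y rests on {5:y}
minimal pieces: {0:y, 1:b, 2:z}
ways to finish when only these pieces remain (= sum over removing one remaining piece with nothing left below it):
  1 left: {1}→1  {4}→1  {6}→1
  2 left: {1,4}→2  {1,6}→2  {3,4}→1  {4,6}→2  {5,6}→1
  3 left: {0,5,6}→1  {1,3,4}→3  {1,4,6}→6  {1,5,6}→3  {2,3,4}→1  {3,4,6}→3  {4,5,6}→3
  4 left: {0,1,5,6}→4  {0,4,5,6}→4  {1,2,3,4}→4  {1,3,4,6}→12  {1,4,5,6}→12  {2,3,4,6}→4  {3,4,5,6}→6
  5 left: {0,1,4,5,6}→20  {0,3,4,5,6}→10  {1,2,3,4,6}→20  {1,3,4,5,6}→30  {2,3,4,5,6}→10
  placing 0:y first → 60 extensions
  placing 1:b first → 20 extensions
  placing 2:z first → 60 extensions
total linear extensions = 140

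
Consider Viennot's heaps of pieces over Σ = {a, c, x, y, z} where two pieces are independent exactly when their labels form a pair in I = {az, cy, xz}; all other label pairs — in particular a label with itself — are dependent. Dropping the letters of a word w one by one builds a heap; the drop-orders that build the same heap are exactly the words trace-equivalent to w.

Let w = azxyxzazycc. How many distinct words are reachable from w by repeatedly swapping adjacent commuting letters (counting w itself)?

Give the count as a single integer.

0(a) covers ∅
1(z) covers ∅
2(x) covers 0:a
3(y) covers 1:z, 2:x
4(x) covers 3:y
5(z) covers 3:y
6(a) covers 4:x
7(z) covers 5:z
8(y) covers 6:a, 7:z
9(c) covers 6:a, 7:z
10(c) covers 9:c
floor of heap: 0:a, 1:z
completions by unplaced set U, small U first (add the entries for U minus each lowest piece of U):
  |U|=1: {8}:1  {10}:1
  |U|=2: {8,10}:2  {9,10}:1
  |U|=3: {8,9,10}:3
  |U|=4: {6,8,9,10}:3  {7,8,9,10}:3
  |U|=5: {4,6,8,9,10}:3  {5,7,8,9,10}:3  {6,7,8,9,10}:6
  |U|=6: {4,6,7,8,9,10}:9  {5,6,7,8,9,10}:9
  |U|=7: {4,5,6,7,8,9,10}:18
  |U|=8: {3,4,5,6,7,8,9,10}:18
  |U|=9: {1,3,4,5,6,7,8,9,10}:18  {2,3,4,5,6,7,8,9,10}:18
  start at 0(a): 36
  start at 1(z): 18
sum over floor = 54

54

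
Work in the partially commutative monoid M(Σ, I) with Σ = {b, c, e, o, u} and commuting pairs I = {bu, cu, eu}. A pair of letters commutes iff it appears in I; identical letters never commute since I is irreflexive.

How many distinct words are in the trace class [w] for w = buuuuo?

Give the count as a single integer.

0(b) covers ∅
1(u) covers ∅
2(u) covers 1:u
3(u) covers 2:u
4(u) covers 3:u
5(o) covers 0:b, 4:u
floor of heap: 0:b, 1:u
completions by unplaced set U, small U first (add the entries for U minus each lowest piece of U):
  |U|=1: {5}:1
  |U|=2: {0,5}:1  {4,5}:1
  |U|=3: {0,4,5}:2  {3,4,5}:1
  |U|=4: {0,3,4,5}:3  {2,3,4,5}:1
  start at 0(b): 1
  start at 1(u): 4
sum over floor = 5

5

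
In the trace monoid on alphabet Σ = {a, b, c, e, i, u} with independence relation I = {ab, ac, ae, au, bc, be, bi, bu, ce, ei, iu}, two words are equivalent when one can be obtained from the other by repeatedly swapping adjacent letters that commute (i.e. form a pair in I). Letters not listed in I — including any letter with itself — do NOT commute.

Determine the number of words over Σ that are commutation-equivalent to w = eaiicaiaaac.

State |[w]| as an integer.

drop 0:e onto floor
drop 1:a onto floor
drop 2:i onto {1:a}
drop 3:i onto {2:i}
drop 4:c onto {3:i}
drop 5:a onto {3:i}
drop 6:i onto {4:c, 5:a}
drop 7:a onto {6:i}
drop 8:a onto {7:a}
drop 9:a onto {8:a}
drop 10:c onto {6:i}
ground layer = {0:e, 1:a}
drop-orders for the pieces not yet dropped (sum over which currently-grounded one goes next):
  1 to go: {0} 1  {9} 1  {10} 1
  2 to go: {0,9} 2  {0,10} 2  {8,9} 1  {9,10} 2
  3 to go: {0,8,9} 3  {0,9,10} 6  {7,8,9} 1  {8,9,10} 3
  4 to go: {0,7,8,9} 4  {0,8,9,10} 12  {7,8,9,10} 4
  5 to go: {0,7,8,9,10} 20  {6,7,8,9,10} 4
  6 to go: {0,6,7,8,9,10} 24  {4,6,7,8,9,10} 4  {5,6,7,8,9,10} 4
  7 to go: {0,4,6,7,8,9,10} 28  {0,5,6,7,8,9,10} 28  {4,5,6,7,8,9,10} 8
  8 to go: {0,4,5,6,7,8,9,10} 64  {3,4,5,6,7,8,9,10} 8
  9 to go: {0,3,4,5,6,7,8,9,10} 72  {2,3,4,5,6,7,8,9,10} 8
  if 0:e drops first: 8 orders
  if 1:a drops first: 80 orders
heap linearizations: 88

88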